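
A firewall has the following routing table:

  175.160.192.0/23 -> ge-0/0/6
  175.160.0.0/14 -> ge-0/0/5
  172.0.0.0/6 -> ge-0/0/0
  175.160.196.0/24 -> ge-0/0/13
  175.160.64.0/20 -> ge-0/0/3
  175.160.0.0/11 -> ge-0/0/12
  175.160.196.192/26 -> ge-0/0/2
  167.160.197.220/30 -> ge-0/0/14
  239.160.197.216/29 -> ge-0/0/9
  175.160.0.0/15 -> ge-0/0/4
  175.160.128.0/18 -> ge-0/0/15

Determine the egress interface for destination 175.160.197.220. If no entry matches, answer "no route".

ge-0/0/4

Routes whose prefix contains 175.160.197.220:
  172.0.0.0/6 (172.0.0.0 - 175.255.255.255) -> ge-0/0/0
  175.160.0.0/11 (175.160.0.0 - 175.191.255.255) -> ge-0/0/12
  175.160.0.0/14 (175.160.0.0 - 175.163.255.255) -> ge-0/0/5
  175.160.0.0/15 (175.160.0.0 - 175.161.255.255) -> ge-0/0/4
More-specific entries that do NOT match:
  167.160.197.220/30 (167.160.197.220 - 167.160.197.223) does not contain 175.160.197.220
  239.160.197.216/29 (239.160.197.216 - 239.160.197.223) does not contain 175.160.197.220
  175.160.196.192/26 (175.160.196.192 - 175.160.196.255) does not contain 175.160.197.220
  175.160.196.0/24 (175.160.196.0 - 175.160.196.255) does not contain 175.160.197.220
  175.160.192.0/23 (175.160.192.0 - 175.160.193.255) does not contain 175.160.197.220
  175.160.64.0/20 (175.160.64.0 - 175.160.79.255) does not contain 175.160.197.220
  175.160.128.0/18 (175.160.128.0 - 175.160.191.255) does not contain 175.160.197.220
Longest matching prefix is /15 -> interface ge-0/0/4.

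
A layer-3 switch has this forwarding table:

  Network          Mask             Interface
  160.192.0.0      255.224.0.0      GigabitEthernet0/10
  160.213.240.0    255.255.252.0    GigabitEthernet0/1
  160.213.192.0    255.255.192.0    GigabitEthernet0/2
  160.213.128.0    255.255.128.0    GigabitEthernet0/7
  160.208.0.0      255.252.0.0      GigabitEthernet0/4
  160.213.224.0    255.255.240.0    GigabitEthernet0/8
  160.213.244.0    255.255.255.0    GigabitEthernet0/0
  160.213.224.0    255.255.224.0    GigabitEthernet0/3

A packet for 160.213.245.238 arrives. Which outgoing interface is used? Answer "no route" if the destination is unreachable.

Routes whose prefix contains 160.213.245.238:
  160.192.0.0/11 (160.192.0.0 - 160.223.255.255) -> GigabitEthernet0/10
  160.213.128.0/17 (160.213.128.0 - 160.213.255.255) -> GigabitEthernet0/7
  160.213.192.0/18 (160.213.192.0 - 160.213.255.255) -> GigabitEthernet0/2
  160.213.224.0/19 (160.213.224.0 - 160.213.255.255) -> GigabitEthernet0/3
More-specific entries that do NOT match:
  160.213.244.0/24 (160.213.244.0 - 160.213.244.255) does not contain 160.213.245.238
  160.213.240.0/22 (160.213.240.0 - 160.213.243.255) does not contain 160.213.245.238
  160.213.224.0/20 (160.213.224.0 - 160.213.239.255) does not contain 160.213.245.238
Longest matching prefix is /19 -> interface GigabitEthernet0/3.

GigabitEthernet0/3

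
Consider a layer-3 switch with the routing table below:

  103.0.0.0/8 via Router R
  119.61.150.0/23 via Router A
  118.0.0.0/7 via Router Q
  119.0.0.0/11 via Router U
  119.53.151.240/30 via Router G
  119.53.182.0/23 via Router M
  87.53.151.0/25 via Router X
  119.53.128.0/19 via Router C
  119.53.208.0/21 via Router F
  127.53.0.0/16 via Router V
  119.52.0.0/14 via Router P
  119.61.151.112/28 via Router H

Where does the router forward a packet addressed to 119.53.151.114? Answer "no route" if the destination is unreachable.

Routes whose prefix contains 119.53.151.114:
  118.0.0.0/7 (118.0.0.0 - 119.255.255.255) -> Router Q
  119.52.0.0/14 (119.52.0.0 - 119.55.255.255) -> Router P
  119.53.128.0/19 (119.53.128.0 - 119.53.159.255) -> Router C
More-specific entries that do NOT match:
  119.53.151.240/30 (119.53.151.240 - 119.53.151.243) does not contain 119.53.151.114
  119.61.151.112/28 (119.61.151.112 - 119.61.151.127) does not contain 119.53.151.114
  87.53.151.0/25 (87.53.151.0 - 87.53.151.127) does not contain 119.53.151.114
  119.61.150.0/23 (119.61.150.0 - 119.61.151.255) does not contain 119.53.151.114
  119.53.182.0/23 (119.53.182.0 - 119.53.183.255) does not contain 119.53.151.114
  119.53.208.0/21 (119.53.208.0 - 119.53.215.255) does not contain 119.53.151.114
Longest matching prefix is /19 -> next hop Router C.

Router C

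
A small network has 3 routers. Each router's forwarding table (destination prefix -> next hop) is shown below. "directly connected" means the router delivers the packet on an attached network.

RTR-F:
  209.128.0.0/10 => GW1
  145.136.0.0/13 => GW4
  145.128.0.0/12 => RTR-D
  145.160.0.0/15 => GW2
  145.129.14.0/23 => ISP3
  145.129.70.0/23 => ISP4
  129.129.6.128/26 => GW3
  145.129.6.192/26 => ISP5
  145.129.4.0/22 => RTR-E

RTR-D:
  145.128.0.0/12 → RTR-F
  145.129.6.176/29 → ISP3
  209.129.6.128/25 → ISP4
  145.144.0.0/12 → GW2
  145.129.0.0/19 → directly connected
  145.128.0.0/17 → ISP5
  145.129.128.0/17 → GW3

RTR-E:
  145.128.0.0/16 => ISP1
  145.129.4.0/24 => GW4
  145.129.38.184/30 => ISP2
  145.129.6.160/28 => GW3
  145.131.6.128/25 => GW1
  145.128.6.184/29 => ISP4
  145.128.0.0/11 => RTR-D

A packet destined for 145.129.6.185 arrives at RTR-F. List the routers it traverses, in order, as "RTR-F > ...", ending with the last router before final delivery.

RTR-F > RTR-E > RTR-D

At RTR-F: longest match for 145.129.6.185 is 145.129.4.0/22 -> RTR-E
At RTR-E: longest match for 145.129.6.185 is 145.128.0.0/11 -> RTR-D
At RTR-D: longest match for 145.129.6.185 is 145.129.0.0/19 -> directly connected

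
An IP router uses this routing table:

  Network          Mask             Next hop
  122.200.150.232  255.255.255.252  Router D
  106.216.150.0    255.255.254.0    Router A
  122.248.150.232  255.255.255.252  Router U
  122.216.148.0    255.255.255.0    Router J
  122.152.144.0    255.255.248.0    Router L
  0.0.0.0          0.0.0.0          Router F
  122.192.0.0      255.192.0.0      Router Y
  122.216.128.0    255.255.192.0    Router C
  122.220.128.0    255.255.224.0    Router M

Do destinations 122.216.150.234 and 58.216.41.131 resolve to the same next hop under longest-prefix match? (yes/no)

122.216.150.234: longest match 122.216.128.0/18 -> Router C
58.216.41.131: longest match 0.0.0.0/0 -> Router F

no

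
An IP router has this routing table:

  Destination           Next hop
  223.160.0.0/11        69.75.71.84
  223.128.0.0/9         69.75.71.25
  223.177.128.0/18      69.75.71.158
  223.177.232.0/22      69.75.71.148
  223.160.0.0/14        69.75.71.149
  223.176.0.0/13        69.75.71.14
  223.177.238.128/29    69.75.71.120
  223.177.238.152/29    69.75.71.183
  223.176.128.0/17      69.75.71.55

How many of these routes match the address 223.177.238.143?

Prefixes containing 223.177.238.143:
  223.128.0.0/9 (223.128.0.0 - 223.255.255.255)
  223.160.0.0/11 (223.160.0.0 - 223.191.255.255)
  223.176.0.0/13 (223.176.0.0 - 223.183.255.255)
Total matching entries: 3.

3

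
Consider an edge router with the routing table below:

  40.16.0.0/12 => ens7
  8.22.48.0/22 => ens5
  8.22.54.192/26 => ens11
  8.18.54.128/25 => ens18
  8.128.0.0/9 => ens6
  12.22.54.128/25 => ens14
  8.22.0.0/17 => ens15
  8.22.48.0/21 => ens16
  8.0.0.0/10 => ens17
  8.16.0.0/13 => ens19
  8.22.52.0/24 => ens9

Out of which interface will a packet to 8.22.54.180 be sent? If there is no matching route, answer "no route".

ens16

Routes whose prefix contains 8.22.54.180:
  8.0.0.0/10 (8.0.0.0 - 8.63.255.255) -> ens17
  8.16.0.0/13 (8.16.0.0 - 8.23.255.255) -> ens19
  8.22.0.0/17 (8.22.0.0 - 8.22.127.255) -> ens15
  8.22.48.0/21 (8.22.48.0 - 8.22.55.255) -> ens16
More-specific entries that do NOT match:
  8.22.54.192/26 (8.22.54.192 - 8.22.54.255) does not contain 8.22.54.180
  8.18.54.128/25 (8.18.54.128 - 8.18.54.255) does not contain 8.22.54.180
  12.22.54.128/25 (12.22.54.128 - 12.22.54.255) does not contain 8.22.54.180
  8.22.52.0/24 (8.22.52.0 - 8.22.52.255) does not contain 8.22.54.180
  8.22.48.0/22 (8.22.48.0 - 8.22.51.255) does not contain 8.22.54.180
Longest matching prefix is /21 -> interface ens16.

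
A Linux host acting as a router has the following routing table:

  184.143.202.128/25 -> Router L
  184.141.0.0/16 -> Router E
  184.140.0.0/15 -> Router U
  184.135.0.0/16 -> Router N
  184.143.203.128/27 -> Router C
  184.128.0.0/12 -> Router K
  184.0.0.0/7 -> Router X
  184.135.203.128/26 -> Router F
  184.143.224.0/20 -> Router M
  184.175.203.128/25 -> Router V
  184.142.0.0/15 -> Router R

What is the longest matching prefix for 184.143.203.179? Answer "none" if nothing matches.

Entries matching 184.143.203.179:
  184.0.0.0/7 (184.0.0.0 - 185.255.255.255)
  184.128.0.0/12 (184.128.0.0 - 184.143.255.255)
  184.142.0.0/15 (184.142.0.0 - 184.143.255.255)
Most specific is 184.142.0.0/15.

184.142.0.0/15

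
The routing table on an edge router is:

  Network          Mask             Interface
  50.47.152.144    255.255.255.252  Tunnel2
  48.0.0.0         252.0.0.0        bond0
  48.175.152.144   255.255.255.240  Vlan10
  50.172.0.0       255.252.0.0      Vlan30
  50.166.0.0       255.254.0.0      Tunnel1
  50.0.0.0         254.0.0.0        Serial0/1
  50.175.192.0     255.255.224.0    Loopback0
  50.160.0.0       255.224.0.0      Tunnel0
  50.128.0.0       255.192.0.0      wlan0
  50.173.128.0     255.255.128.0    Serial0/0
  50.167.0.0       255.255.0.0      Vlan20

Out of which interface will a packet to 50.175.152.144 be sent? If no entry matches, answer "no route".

Vlan30

Routes whose prefix contains 50.175.152.144:
  48.0.0.0/6 (48.0.0.0 - 51.255.255.255) -> bond0
  50.0.0.0/7 (50.0.0.0 - 51.255.255.255) -> Serial0/1
  50.128.0.0/10 (50.128.0.0 - 50.191.255.255) -> wlan0
  50.160.0.0/11 (50.160.0.0 - 50.191.255.255) -> Tunnel0
  50.172.0.0/14 (50.172.0.0 - 50.175.255.255) -> Vlan30
More-specific entries that do NOT match:
  50.47.152.144/30 (50.47.152.144 - 50.47.152.147) does not contain 50.175.152.144
  48.175.152.144/28 (48.175.152.144 - 48.175.152.159) does not contain 50.175.152.144
  50.175.192.0/19 (50.175.192.0 - 50.175.223.255) does not contain 50.175.152.144
  50.173.128.0/17 (50.173.128.0 - 50.173.255.255) does not contain 50.175.152.144
  50.167.0.0/16 (50.167.0.0 - 50.167.255.255) does not contain 50.175.152.144
  50.166.0.0/15 (50.166.0.0 - 50.167.255.255) does not contain 50.175.152.144
Longest matching prefix is /14 -> interface Vlan30.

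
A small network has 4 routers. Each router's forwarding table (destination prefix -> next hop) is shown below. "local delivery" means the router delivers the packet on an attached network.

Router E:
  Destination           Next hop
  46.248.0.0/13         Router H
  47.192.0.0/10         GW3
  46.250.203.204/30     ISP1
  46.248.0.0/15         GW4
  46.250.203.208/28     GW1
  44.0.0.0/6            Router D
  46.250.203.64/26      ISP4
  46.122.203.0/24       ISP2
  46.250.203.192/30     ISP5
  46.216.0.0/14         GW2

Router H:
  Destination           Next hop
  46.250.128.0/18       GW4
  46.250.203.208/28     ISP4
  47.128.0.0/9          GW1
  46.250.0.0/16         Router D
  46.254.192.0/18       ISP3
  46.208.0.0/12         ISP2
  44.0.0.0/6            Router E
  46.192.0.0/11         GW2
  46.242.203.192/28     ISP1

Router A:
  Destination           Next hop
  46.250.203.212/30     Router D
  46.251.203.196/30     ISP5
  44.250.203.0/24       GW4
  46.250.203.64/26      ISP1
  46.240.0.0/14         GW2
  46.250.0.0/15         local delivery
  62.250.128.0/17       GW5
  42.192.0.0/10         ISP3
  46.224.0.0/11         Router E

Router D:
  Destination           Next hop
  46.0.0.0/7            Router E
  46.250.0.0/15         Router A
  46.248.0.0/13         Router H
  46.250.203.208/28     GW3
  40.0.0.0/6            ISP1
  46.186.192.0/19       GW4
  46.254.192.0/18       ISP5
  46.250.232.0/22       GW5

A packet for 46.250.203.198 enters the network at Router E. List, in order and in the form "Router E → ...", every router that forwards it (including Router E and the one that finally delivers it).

Router E → Router H → Router D → Router A

At Router E: longest match for 46.250.203.198 is 46.248.0.0/13 -> Router H
At Router H: longest match for 46.250.203.198 is 46.250.0.0/16 -> Router D
At Router D: longest match for 46.250.203.198 is 46.250.0.0/15 -> Router A
At Router A: longest match for 46.250.203.198 is 46.250.0.0/15 -> local delivery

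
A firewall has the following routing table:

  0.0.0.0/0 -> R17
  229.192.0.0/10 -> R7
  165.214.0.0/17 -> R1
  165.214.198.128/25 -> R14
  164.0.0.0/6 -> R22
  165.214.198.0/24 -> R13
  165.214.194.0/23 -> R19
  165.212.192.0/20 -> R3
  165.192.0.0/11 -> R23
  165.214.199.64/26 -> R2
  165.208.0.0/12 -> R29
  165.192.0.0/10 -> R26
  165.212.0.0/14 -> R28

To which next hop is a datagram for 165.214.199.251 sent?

R28

Routes whose prefix contains 165.214.199.251:
  0.0.0.0/0 (default, matches everything) -> R17
  164.0.0.0/6 (164.0.0.0 - 167.255.255.255) -> R22
  165.192.0.0/10 (165.192.0.0 - 165.255.255.255) -> R26
  165.192.0.0/11 (165.192.0.0 - 165.223.255.255) -> R23
  165.208.0.0/12 (165.208.0.0 - 165.223.255.255) -> R29
  165.212.0.0/14 (165.212.0.0 - 165.215.255.255) -> R28
More-specific entries that do NOT match:
  165.214.199.64/26 (165.214.199.64 - 165.214.199.127) does not contain 165.214.199.251
  165.214.198.128/25 (165.214.198.128 - 165.214.198.255) does not contain 165.214.199.251
  165.214.198.0/24 (165.214.198.0 - 165.214.198.255) does not contain 165.214.199.251
  165.214.194.0/23 (165.214.194.0 - 165.214.195.255) does not contain 165.214.199.251
  165.212.192.0/20 (165.212.192.0 - 165.212.207.255) does not contain 165.214.199.251
  165.214.0.0/17 (165.214.0.0 - 165.214.127.255) does not contain 165.214.199.251
Longest matching prefix is /14 -> next hop R28.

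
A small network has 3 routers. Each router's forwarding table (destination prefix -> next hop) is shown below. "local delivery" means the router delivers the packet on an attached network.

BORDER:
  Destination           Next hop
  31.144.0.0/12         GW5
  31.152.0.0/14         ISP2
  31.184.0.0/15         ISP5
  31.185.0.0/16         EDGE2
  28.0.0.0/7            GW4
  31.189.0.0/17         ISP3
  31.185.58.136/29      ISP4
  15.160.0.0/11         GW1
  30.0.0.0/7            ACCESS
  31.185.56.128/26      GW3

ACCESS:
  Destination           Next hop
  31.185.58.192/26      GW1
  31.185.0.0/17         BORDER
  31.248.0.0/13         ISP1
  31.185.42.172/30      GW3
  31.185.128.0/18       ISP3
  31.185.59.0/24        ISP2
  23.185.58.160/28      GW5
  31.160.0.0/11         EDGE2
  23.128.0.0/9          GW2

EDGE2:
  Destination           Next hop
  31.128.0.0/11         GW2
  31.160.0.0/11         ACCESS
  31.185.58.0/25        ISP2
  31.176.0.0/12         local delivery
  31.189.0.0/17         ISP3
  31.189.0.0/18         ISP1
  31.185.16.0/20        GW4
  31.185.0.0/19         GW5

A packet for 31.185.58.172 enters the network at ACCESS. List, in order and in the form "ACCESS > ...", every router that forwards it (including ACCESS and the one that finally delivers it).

ACCESS > BORDER > EDGE2

At ACCESS: longest match for 31.185.58.172 is 31.185.0.0/17 -> BORDER
At BORDER: longest match for 31.185.58.172 is 31.185.0.0/16 -> EDGE2
At EDGE2: longest match for 31.185.58.172 is 31.176.0.0/12 -> local delivery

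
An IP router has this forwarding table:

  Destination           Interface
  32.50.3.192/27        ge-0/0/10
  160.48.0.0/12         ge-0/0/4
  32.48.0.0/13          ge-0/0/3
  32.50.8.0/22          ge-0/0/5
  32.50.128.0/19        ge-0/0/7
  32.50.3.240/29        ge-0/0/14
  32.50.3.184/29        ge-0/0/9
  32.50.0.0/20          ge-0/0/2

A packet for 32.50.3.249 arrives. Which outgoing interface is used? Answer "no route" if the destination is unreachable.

Routes whose prefix contains 32.50.3.249:
  32.48.0.0/13 (32.48.0.0 - 32.55.255.255) -> ge-0/0/3
  32.50.0.0/20 (32.50.0.0 - 32.50.15.255) -> ge-0/0/2
More-specific entries that do NOT match:
  32.50.3.240/29 (32.50.3.240 - 32.50.3.247) does not contain 32.50.3.249
  32.50.3.184/29 (32.50.3.184 - 32.50.3.191) does not contain 32.50.3.249
  32.50.3.192/27 (32.50.3.192 - 32.50.3.223) does not contain 32.50.3.249
  32.50.8.0/22 (32.50.8.0 - 32.50.11.255) does not contain 32.50.3.249
Longest matching prefix is /20 -> interface ge-0/0/2.

ge-0/0/2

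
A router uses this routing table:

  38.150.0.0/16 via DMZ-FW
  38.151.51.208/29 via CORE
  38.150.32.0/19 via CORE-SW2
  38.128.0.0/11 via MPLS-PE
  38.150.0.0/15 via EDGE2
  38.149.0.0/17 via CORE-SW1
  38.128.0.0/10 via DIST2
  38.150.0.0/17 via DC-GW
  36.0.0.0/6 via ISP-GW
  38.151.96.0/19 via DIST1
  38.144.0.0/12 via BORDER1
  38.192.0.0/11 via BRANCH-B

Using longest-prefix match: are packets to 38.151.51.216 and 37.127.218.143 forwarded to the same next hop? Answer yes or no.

38.151.51.216: longest match 38.150.0.0/15 -> EDGE2
37.127.218.143: longest match 36.0.0.0/6 -> ISP-GW

no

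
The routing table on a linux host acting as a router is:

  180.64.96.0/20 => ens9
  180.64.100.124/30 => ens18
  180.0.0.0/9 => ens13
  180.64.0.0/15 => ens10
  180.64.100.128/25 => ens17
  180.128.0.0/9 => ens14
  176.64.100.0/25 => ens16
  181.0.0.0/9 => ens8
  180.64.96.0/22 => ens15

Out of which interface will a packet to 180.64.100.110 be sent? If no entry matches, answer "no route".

ens9

Routes whose prefix contains 180.64.100.110:
  180.0.0.0/9 (180.0.0.0 - 180.127.255.255) -> ens13
  180.64.0.0/15 (180.64.0.0 - 180.65.255.255) -> ens10
  180.64.96.0/20 (180.64.96.0 - 180.64.111.255) -> ens9
More-specific entries that do NOT match:
  180.64.100.124/30 (180.64.100.124 - 180.64.100.127) does not contain 180.64.100.110
  180.64.100.128/25 (180.64.100.128 - 180.64.100.255) does not contain 180.64.100.110
  176.64.100.0/25 (176.64.100.0 - 176.64.100.127) does not contain 180.64.100.110
  180.64.96.0/22 (180.64.96.0 - 180.64.99.255) does not contain 180.64.100.110
Longest matching prefix is /20 -> interface ens9.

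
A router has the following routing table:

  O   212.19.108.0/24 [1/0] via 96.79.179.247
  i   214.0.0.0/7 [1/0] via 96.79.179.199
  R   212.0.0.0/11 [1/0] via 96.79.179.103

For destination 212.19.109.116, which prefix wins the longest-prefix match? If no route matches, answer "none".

212.0.0.0/11

Entries matching 212.19.109.116:
  212.0.0.0/11 (212.0.0.0 - 212.31.255.255)
Most specific is 212.0.0.0/11.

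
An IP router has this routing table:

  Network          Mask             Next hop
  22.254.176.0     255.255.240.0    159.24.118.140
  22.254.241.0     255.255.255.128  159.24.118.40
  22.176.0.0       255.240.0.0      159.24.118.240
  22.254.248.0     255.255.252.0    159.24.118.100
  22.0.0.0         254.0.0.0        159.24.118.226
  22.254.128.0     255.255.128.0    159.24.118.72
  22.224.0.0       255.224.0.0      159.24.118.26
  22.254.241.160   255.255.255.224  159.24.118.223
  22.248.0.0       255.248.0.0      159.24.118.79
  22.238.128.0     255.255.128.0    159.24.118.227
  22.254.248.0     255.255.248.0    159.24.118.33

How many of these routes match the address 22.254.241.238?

Prefixes containing 22.254.241.238:
  22.0.0.0/7 (22.0.0.0 - 23.255.255.255)
  22.224.0.0/11 (22.224.0.0 - 22.255.255.255)
  22.248.0.0/13 (22.248.0.0 - 22.255.255.255)
  22.254.128.0/17 (22.254.128.0 - 22.254.255.255)
Total matching entries: 4.

4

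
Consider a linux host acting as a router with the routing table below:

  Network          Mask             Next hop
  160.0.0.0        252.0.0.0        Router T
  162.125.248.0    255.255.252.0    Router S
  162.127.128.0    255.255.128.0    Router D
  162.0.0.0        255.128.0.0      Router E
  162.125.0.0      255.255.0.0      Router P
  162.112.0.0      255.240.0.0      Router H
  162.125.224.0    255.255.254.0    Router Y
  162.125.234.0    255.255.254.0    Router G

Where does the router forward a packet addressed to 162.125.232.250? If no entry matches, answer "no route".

Router P

Routes whose prefix contains 162.125.232.250:
  160.0.0.0/6 (160.0.0.0 - 163.255.255.255) -> Router T
  162.0.0.0/9 (162.0.0.0 - 162.127.255.255) -> Router E
  162.112.0.0/12 (162.112.0.0 - 162.127.255.255) -> Router H
  162.125.0.0/16 (162.125.0.0 - 162.125.255.255) -> Router P
More-specific entries that do NOT match:
  162.125.224.0/23 (162.125.224.0 - 162.125.225.255) does not contain 162.125.232.250
  162.125.234.0/23 (162.125.234.0 - 162.125.235.255) does not contain 162.125.232.250
  162.125.248.0/22 (162.125.248.0 - 162.125.251.255) does not contain 162.125.232.250
  162.127.128.0/17 (162.127.128.0 - 162.127.255.255) does not contain 162.125.232.250
Longest matching prefix is /16 -> next hop Router P.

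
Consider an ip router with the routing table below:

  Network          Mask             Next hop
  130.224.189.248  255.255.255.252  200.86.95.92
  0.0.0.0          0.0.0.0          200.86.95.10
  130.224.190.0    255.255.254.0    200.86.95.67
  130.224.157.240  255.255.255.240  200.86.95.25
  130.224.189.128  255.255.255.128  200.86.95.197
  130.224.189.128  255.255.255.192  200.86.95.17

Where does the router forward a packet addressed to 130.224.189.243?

Routes whose prefix contains 130.224.189.243:
  0.0.0.0/0 (default, matches everything) -> 200.86.95.10
  130.224.189.128/25 (130.224.189.128 - 130.224.189.255) -> 200.86.95.197
More-specific entries that do NOT match:
  130.224.189.248/30 (130.224.189.248 - 130.224.189.251) does not contain 130.224.189.243
  130.224.157.240/28 (130.224.157.240 - 130.224.157.255) does not contain 130.224.189.243
  130.224.189.128/26 (130.224.189.128 - 130.224.189.191) does not contain 130.224.189.243
Longest matching prefix is /25 -> next hop 200.86.95.197.

200.86.95.197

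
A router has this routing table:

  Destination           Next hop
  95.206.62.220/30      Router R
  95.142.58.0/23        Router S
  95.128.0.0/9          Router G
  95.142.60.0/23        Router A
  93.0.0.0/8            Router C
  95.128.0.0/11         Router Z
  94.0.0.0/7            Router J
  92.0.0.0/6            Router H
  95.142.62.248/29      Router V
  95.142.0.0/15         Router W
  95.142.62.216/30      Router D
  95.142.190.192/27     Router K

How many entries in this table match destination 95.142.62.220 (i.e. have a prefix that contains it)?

5

Prefixes containing 95.142.62.220:
  92.0.0.0/6 (92.0.0.0 - 95.255.255.255)
  94.0.0.0/7 (94.0.0.0 - 95.255.255.255)
  95.128.0.0/9 (95.128.0.0 - 95.255.255.255)
  95.128.0.0/11 (95.128.0.0 - 95.159.255.255)
  95.142.0.0/15 (95.142.0.0 - 95.143.255.255)
Total matching entries: 5.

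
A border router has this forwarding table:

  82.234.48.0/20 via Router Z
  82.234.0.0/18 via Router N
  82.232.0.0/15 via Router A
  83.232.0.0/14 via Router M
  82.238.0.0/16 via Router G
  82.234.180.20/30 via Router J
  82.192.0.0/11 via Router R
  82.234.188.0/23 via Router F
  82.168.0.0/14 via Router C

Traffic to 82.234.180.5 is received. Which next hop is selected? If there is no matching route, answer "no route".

No entry's prefix contains 82.234.180.5; there is no default route.

no route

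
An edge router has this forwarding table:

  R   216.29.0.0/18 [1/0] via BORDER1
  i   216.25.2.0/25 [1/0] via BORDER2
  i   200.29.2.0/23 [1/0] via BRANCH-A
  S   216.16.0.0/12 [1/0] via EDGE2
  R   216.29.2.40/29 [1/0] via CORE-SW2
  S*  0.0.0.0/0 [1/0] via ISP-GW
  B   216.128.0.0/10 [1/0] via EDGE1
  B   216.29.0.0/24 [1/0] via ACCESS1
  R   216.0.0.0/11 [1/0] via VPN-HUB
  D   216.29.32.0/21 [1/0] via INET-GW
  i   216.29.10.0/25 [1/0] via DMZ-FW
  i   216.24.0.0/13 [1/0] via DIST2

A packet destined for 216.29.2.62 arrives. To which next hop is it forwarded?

BORDER1

Routes whose prefix contains 216.29.2.62:
  0.0.0.0/0 (default, matches everything) -> ISP-GW
  216.0.0.0/11 (216.0.0.0 - 216.31.255.255) -> VPN-HUB
  216.16.0.0/12 (216.16.0.0 - 216.31.255.255) -> EDGE2
  216.24.0.0/13 (216.24.0.0 - 216.31.255.255) -> DIST2
  216.29.0.0/18 (216.29.0.0 - 216.29.63.255) -> BORDER1
More-specific entries that do NOT match:
  216.29.2.40/29 (216.29.2.40 - 216.29.2.47) does not contain 216.29.2.62
  216.25.2.0/25 (216.25.2.0 - 216.25.2.127) does not contain 216.29.2.62
  216.29.10.0/25 (216.29.10.0 - 216.29.10.127) does not contain 216.29.2.62
  216.29.0.0/24 (216.29.0.0 - 216.29.0.255) does not contain 216.29.2.62
  200.29.2.0/23 (200.29.2.0 - 200.29.3.255) does not contain 216.29.2.62
  216.29.32.0/21 (216.29.32.0 - 216.29.39.255) does not contain 216.29.2.62
Longest matching prefix is /18 -> next hop BORDER1.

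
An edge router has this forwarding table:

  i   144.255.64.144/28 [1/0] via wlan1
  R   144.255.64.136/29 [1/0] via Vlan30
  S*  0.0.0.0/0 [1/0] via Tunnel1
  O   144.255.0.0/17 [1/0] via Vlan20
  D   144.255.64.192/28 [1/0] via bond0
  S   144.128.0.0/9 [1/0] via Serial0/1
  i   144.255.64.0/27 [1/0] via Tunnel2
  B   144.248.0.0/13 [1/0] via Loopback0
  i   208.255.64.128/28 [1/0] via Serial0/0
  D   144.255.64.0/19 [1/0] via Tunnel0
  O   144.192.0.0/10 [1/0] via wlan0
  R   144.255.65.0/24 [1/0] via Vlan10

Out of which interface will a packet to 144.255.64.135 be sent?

Tunnel0

Routes whose prefix contains 144.255.64.135:
  0.0.0.0/0 (default, matches everything) -> Tunnel1
  144.128.0.0/9 (144.128.0.0 - 144.255.255.255) -> Serial0/1
  144.192.0.0/10 (144.192.0.0 - 144.255.255.255) -> wlan0
  144.248.0.0/13 (144.248.0.0 - 144.255.255.255) -> Loopback0
  144.255.0.0/17 (144.255.0.0 - 144.255.127.255) -> Vlan20
  144.255.64.0/19 (144.255.64.0 - 144.255.95.255) -> Tunnel0
More-specific entries that do NOT match:
  144.255.64.136/29 (144.255.64.136 - 144.255.64.143) does not contain 144.255.64.135
  144.255.64.144/28 (144.255.64.144 - 144.255.64.159) does not contain 144.255.64.135
  144.255.64.192/28 (144.255.64.192 - 144.255.64.207) does not contain 144.255.64.135
  208.255.64.128/28 (208.255.64.128 - 208.255.64.143) does not contain 144.255.64.135
  144.255.64.0/27 (144.255.64.0 - 144.255.64.31) does not contain 144.255.64.135
  144.255.65.0/24 (144.255.65.0 - 144.255.65.255) does not contain 144.255.64.135
Longest matching prefix is /19 -> interface Tunnel0.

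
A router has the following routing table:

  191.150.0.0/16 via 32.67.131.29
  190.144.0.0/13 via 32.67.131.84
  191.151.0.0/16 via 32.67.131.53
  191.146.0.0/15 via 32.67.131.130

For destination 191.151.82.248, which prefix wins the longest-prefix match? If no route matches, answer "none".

191.151.0.0/16

Entries matching 191.151.82.248:
  191.151.0.0/16 (191.151.0.0 - 191.151.255.255)
Most specific is 191.151.0.0/16.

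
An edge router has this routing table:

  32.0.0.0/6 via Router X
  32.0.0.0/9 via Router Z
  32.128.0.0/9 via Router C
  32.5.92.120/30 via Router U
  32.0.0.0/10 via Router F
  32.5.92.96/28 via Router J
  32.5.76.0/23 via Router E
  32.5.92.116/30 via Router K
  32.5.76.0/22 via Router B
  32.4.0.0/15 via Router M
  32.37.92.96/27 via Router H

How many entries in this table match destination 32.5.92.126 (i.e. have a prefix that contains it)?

4

Prefixes containing 32.5.92.126:
  32.0.0.0/6 (32.0.0.0 - 35.255.255.255)
  32.0.0.0/9 (32.0.0.0 - 32.127.255.255)
  32.0.0.0/10 (32.0.0.0 - 32.63.255.255)
  32.4.0.0/15 (32.4.0.0 - 32.5.255.255)
Total matching entries: 4.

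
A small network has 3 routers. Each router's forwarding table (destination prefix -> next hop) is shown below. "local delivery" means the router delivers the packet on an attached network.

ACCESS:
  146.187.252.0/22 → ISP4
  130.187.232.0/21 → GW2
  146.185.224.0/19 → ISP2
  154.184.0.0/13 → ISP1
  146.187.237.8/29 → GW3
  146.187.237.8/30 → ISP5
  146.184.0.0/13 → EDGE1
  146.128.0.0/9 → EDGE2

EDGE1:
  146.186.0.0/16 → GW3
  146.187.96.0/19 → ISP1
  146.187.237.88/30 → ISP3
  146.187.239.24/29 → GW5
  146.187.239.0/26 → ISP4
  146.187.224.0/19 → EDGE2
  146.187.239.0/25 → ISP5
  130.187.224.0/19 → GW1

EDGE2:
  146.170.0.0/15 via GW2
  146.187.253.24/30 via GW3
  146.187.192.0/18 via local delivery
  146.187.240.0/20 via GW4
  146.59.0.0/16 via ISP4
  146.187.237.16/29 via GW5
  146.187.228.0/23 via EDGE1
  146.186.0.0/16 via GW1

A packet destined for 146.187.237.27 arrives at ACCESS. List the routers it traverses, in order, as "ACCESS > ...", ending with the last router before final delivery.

At ACCESS: longest match for 146.187.237.27 is 146.184.0.0/13 -> EDGE1
At EDGE1: longest match for 146.187.237.27 is 146.187.224.0/19 -> EDGE2
At EDGE2: longest match for 146.187.237.27 is 146.187.192.0/18 -> local delivery

ACCESS > EDGE1 > EDGE2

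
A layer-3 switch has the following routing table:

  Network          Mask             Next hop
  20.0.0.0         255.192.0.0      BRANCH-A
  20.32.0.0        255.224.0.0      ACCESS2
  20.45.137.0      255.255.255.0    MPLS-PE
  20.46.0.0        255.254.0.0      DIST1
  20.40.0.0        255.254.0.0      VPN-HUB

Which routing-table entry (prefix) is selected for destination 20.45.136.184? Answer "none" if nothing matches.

Entries matching 20.45.136.184:
  20.0.0.0/10 (20.0.0.0 - 20.63.255.255)
  20.32.0.0/11 (20.32.0.0 - 20.63.255.255)
Most specific is 20.32.0.0/11.

20.32.0.0/11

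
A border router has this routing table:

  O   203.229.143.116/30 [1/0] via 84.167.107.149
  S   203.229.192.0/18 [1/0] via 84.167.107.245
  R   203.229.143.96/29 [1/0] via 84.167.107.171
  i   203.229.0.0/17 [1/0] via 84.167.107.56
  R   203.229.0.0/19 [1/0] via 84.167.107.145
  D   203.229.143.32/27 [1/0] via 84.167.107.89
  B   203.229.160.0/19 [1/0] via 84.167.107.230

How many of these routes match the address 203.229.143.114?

No listed prefix contains 203.229.143.114.
Total matching entries: 0.

0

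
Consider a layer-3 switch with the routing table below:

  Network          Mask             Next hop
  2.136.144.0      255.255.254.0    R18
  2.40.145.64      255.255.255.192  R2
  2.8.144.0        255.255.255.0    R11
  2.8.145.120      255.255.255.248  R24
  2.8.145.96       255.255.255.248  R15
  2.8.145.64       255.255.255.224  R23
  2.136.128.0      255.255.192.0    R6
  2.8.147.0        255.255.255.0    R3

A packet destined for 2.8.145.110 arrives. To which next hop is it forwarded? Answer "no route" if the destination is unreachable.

No entry's prefix contains 2.8.145.110; there is no default route.

no route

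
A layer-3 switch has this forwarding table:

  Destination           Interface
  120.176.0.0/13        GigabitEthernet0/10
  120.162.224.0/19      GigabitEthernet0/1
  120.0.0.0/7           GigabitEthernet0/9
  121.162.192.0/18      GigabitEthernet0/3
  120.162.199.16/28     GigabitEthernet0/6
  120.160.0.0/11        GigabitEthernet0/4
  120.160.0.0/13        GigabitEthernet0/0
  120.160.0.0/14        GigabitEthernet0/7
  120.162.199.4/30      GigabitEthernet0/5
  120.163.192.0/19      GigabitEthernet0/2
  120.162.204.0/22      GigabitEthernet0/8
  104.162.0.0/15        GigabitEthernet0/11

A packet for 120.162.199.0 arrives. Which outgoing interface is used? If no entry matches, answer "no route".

Routes whose prefix contains 120.162.199.0:
  120.0.0.0/7 (120.0.0.0 - 121.255.255.255) -> GigabitEthernet0/9
  120.160.0.0/11 (120.160.0.0 - 120.191.255.255) -> GigabitEthernet0/4
  120.160.0.0/13 (120.160.0.0 - 120.167.255.255) -> GigabitEthernet0/0
  120.160.0.0/14 (120.160.0.0 - 120.163.255.255) -> GigabitEthernet0/7
More-specific entries that do NOT match:
  120.162.199.4/30 (120.162.199.4 - 120.162.199.7) does not contain 120.162.199.0
  120.162.199.16/28 (120.162.199.16 - 120.162.199.31) does not contain 120.162.199.0
  120.162.204.0/22 (120.162.204.0 - 120.162.207.255) does not contain 120.162.199.0
  120.162.224.0/19 (120.162.224.0 - 120.162.255.255) does not contain 120.162.199.0
  120.163.192.0/19 (120.163.192.0 - 120.163.223.255) does not contain 120.162.199.0
  121.162.192.0/18 (121.162.192.0 - 121.162.255.255) does not contain 120.162.199.0
  104.162.0.0/15 (104.162.0.0 - 104.163.255.255) does not contain 120.162.199.0
Longest matching prefix is /14 -> interface GigabitEthernet0/7.

GigabitEthernet0/7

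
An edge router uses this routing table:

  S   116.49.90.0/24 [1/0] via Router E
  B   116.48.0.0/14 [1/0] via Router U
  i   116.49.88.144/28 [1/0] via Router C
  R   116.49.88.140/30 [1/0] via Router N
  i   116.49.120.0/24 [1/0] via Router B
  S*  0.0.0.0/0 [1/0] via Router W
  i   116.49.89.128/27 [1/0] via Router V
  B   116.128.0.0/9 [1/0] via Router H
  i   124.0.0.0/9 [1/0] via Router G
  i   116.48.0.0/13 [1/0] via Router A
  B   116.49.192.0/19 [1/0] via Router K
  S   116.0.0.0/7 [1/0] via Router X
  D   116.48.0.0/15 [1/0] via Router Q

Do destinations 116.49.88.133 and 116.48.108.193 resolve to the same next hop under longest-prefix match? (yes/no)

yes

116.49.88.133: longest match 116.48.0.0/15 -> Router Q
116.48.108.193: longest match 116.48.0.0/15 -> Router Q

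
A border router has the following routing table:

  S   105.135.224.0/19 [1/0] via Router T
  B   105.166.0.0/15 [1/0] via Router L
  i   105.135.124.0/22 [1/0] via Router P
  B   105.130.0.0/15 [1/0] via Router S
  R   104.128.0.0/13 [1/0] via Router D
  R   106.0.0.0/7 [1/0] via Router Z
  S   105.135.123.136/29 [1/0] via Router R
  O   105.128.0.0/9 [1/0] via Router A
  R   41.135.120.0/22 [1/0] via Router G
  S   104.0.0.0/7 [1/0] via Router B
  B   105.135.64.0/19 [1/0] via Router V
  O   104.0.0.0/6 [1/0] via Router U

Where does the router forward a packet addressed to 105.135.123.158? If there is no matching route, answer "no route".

Routes whose prefix contains 105.135.123.158:
  104.0.0.0/6 (104.0.0.0 - 107.255.255.255) -> Router U
  104.0.0.0/7 (104.0.0.0 - 105.255.255.255) -> Router B
  105.128.0.0/9 (105.128.0.0 - 105.255.255.255) -> Router A
More-specific entries that do NOT match:
  105.135.123.136/29 (105.135.123.136 - 105.135.123.143) does not contain 105.135.123.158
  105.135.124.0/22 (105.135.124.0 - 105.135.127.255) does not contain 105.135.123.158
  41.135.120.0/22 (41.135.120.0 - 41.135.123.255) does not contain 105.135.123.158
  105.135.224.0/19 (105.135.224.0 - 105.135.255.255) does not contain 105.135.123.158
  105.135.64.0/19 (105.135.64.0 - 105.135.95.255) does not contain 105.135.123.158
  105.166.0.0/15 (105.166.0.0 - 105.167.255.255) does not contain 105.135.123.158
  105.130.0.0/15 (105.130.0.0 - 105.131.255.255) does not contain 105.135.123.158
  104.128.0.0/13 (104.128.0.0 - 104.135.255.255) does not contain 105.135.123.158
Longest matching prefix is /9 -> next hop Router A.

Router A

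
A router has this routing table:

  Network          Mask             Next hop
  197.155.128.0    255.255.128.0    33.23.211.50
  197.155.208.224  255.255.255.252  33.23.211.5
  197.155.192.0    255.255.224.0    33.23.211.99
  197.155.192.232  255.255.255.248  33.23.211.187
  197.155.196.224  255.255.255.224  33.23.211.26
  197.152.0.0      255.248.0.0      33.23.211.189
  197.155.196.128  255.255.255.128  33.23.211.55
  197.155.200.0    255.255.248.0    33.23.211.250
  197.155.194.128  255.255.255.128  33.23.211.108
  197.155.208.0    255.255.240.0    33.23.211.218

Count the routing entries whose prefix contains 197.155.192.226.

3

Prefixes containing 197.155.192.226:
  197.152.0.0/13 (197.152.0.0 - 197.159.255.255)
  197.155.128.0/17 (197.155.128.0 - 197.155.255.255)
  197.155.192.0/19 (197.155.192.0 - 197.155.223.255)
Total matching entries: 3.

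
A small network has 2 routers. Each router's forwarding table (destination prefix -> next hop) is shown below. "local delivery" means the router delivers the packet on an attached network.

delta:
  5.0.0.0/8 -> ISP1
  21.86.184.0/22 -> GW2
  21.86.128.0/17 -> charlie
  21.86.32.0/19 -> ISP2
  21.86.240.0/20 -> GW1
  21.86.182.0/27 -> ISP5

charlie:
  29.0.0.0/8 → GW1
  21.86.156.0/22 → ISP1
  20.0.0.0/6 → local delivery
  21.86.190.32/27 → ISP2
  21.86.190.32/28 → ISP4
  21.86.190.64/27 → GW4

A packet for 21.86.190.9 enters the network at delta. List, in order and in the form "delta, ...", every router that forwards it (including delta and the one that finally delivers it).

delta, charlie

At delta: longest match for 21.86.190.9 is 21.86.128.0/17 -> charlie
At charlie: longest match for 21.86.190.9 is 20.0.0.0/6 -> local delivery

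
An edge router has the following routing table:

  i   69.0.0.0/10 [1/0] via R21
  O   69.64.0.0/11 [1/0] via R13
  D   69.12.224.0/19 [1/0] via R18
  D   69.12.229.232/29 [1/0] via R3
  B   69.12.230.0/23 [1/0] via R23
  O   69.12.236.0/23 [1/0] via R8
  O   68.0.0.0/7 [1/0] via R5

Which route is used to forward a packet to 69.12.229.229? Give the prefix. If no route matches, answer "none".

69.12.224.0/19

Entries matching 69.12.229.229:
  68.0.0.0/7 (68.0.0.0 - 69.255.255.255)
  69.0.0.0/10 (69.0.0.0 - 69.63.255.255)
  69.12.224.0/19 (69.12.224.0 - 69.12.255.255)
Most specific is 69.12.224.0/19.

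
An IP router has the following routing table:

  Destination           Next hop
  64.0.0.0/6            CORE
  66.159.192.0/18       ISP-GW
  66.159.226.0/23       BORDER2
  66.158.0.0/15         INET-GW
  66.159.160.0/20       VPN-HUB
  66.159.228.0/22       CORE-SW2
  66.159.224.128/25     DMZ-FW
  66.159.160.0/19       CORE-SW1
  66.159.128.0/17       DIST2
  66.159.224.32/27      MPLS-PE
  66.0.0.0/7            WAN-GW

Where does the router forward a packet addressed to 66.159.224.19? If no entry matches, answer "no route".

ISP-GW

Routes whose prefix contains 66.159.224.19:
  64.0.0.0/6 (64.0.0.0 - 67.255.255.255) -> CORE
  66.0.0.0/7 (66.0.0.0 - 67.255.255.255) -> WAN-GW
  66.158.0.0/15 (66.158.0.0 - 66.159.255.255) -> INET-GW
  66.159.128.0/17 (66.159.128.0 - 66.159.255.255) -> DIST2
  66.159.192.0/18 (66.159.192.0 - 66.159.255.255) -> ISP-GW
More-specific entries that do NOT match:
  66.159.224.32/27 (66.159.224.32 - 66.159.224.63) does not contain 66.159.224.19
  66.159.224.128/25 (66.159.224.128 - 66.159.224.255) does not contain 66.159.224.19
  66.159.226.0/23 (66.159.226.0 - 66.159.227.255) does not contain 66.159.224.19
  66.159.228.0/22 (66.159.228.0 - 66.159.231.255) does not contain 66.159.224.19
  66.159.160.0/20 (66.159.160.0 - 66.159.175.255) does not contain 66.159.224.19
  66.159.160.0/19 (66.159.160.0 - 66.159.191.255) does not contain 66.159.224.19
Longest matching prefix is /18 -> next hop ISP-GW.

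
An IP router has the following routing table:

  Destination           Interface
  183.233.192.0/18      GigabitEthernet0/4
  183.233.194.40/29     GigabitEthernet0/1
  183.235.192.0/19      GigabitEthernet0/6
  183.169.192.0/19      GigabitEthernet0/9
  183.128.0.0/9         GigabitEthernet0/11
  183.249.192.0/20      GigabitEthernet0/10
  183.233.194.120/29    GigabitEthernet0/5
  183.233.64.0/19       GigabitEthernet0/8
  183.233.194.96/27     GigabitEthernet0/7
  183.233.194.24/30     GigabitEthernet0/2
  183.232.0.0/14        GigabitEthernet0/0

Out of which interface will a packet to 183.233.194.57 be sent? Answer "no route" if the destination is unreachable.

Routes whose prefix contains 183.233.194.57:
  183.128.0.0/9 (183.128.0.0 - 183.255.255.255) -> GigabitEthernet0/11
  183.232.0.0/14 (183.232.0.0 - 183.235.255.255) -> GigabitEthernet0/0
  183.233.192.0/18 (183.233.192.0 - 183.233.255.255) -> GigabitEthernet0/4
More-specific entries that do NOT match:
  183.233.194.24/30 (183.233.194.24 - 183.233.194.27) does not contain 183.233.194.57
  183.233.194.40/29 (183.233.194.40 - 183.233.194.47) does not contain 183.233.194.57
  183.233.194.120/29 (183.233.194.120 - 183.233.194.127) does not contain 183.233.194.57
  183.233.194.96/27 (183.233.194.96 - 183.233.194.127) does not contain 183.233.194.57
  183.249.192.0/20 (183.249.192.0 - 183.249.207.255) does not contain 183.233.194.57
  183.235.192.0/19 (183.235.192.0 - 183.235.223.255) does not contain 183.233.194.57
  183.169.192.0/19 (183.169.192.0 - 183.169.223.255) does not contain 183.233.194.57
  183.233.64.0/19 (183.233.64.0 - 183.233.95.255) does not contain 183.233.194.57
Longest matching prefix is /18 -> interface GigabitEthernet0/4.

GigabitEthernet0/4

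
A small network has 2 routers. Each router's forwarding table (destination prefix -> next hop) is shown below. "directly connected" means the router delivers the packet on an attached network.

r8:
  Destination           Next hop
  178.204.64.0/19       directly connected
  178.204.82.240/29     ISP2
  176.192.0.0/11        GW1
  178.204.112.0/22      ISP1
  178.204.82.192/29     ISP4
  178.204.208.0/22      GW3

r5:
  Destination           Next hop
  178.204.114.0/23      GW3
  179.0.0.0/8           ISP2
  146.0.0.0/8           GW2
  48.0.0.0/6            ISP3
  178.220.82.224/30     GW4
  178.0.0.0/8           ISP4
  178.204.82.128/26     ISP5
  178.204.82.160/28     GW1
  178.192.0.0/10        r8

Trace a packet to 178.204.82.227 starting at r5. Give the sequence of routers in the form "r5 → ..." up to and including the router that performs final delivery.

r5 → r8

At r5: longest match for 178.204.82.227 is 178.192.0.0/10 -> r8
At r8: longest match for 178.204.82.227 is 178.204.64.0/19 -> directly connected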